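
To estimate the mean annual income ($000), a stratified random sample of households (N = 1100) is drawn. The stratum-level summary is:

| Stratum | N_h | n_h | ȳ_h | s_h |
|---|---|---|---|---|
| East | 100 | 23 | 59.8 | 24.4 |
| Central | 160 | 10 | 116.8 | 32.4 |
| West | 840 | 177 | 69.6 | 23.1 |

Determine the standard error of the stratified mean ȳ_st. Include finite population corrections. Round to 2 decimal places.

SE(ȳ_st) ≈ 1.91

V̂(ȳ_st) = Σ W_h² (1 − n_h/N_h) s_h²/n_h, with W_h = N_h/N and N = 1100:
  stratum East: (100/1100)²·(1 − 23/100)·24.4²/23 = 0.164724
  stratum Central: (160/1100)²·(1 − 10/160)·32.4²/10 = 2.08217
  stratum West: (840/1100)²·(1 − 177/840)·23.1²/177 = 1.38758
V̂(ȳ_st) = 3.63447
SE(ȳ_st) = √3.63447 = 1.90643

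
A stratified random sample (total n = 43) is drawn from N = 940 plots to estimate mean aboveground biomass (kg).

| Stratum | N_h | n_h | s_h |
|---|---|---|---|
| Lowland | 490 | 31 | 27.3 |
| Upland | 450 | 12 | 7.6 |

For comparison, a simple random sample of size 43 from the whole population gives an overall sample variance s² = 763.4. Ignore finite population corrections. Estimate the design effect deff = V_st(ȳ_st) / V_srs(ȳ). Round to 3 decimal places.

V̂(ȳ_st) = Σ W_h² s_h²/n_h, with W_h = N_h/N and N = 940:
  stratum Lowland: (490/940)²·27.3²/31 = 6.53281
  stratum Upland: (450/940)²·7.6²/12 = 1.1031
V_st = 7.63591
V_srs = s²/n = 763.4/43 = 17.7535
deff = V_st / V_srs = 7.63591/17.7535 = 0.4301

deff ≈ 0.430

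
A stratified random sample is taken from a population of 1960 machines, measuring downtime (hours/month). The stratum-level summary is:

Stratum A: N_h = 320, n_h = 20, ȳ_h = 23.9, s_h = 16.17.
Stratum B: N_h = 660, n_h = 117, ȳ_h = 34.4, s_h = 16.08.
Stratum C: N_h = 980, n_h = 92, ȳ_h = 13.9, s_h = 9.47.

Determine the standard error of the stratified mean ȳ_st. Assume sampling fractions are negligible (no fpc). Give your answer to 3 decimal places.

V̂(ȳ_st) = Σ W_h² s_h²/n_h, with W_h = N_h/N and N = 1960:
  stratum A: (320/1960)²·16.17²/20 = 0.34848
  stratum B: (660/1960)²·16.08²/117 = 0.250589
  stratum C: (980/1960)²·9.47²/92 = 0.243698
V̂(ȳ_st) = 0.842767
SE(ȳ_st) = √0.842767 = 0.918023

SE(ȳ_st) ≈ 0.918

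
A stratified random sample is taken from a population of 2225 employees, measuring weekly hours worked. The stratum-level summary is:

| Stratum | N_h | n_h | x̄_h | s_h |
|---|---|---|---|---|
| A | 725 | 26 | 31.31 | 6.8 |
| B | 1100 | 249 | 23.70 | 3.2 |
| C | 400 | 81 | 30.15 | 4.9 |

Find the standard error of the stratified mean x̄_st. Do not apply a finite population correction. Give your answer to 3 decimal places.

V̂(x̄_st) = Σ W_h² s_h²/n_h, with W_h = N_h/N and N = 2225:
  stratum A: (725/2225)²·6.8²/26 = 0.188825
  stratum B: (1100/2225)²·3.2²/249 = 0.0100514
  stratum C: (400/2225)²·4.9²/81 = 0.00958003
V̂(x̄_st) = 0.208457
SE(x̄_st) = √0.208457 = 0.456571

SE(x̄_st) ≈ 0.457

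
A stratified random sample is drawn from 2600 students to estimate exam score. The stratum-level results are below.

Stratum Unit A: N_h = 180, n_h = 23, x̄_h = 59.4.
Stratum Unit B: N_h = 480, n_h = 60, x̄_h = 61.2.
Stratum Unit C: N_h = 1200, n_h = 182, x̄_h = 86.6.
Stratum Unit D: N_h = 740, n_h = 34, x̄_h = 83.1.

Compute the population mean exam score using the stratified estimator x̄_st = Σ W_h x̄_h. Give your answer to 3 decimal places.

x̄_st ≈ 79.032

N = Σ N_h = 2600. Stratum weights W_h = N_h/N.
x̄_st = (180·59.4 + 480·61.2 + 1200·86.6 + 740·83.1) / 2600 = 79.03154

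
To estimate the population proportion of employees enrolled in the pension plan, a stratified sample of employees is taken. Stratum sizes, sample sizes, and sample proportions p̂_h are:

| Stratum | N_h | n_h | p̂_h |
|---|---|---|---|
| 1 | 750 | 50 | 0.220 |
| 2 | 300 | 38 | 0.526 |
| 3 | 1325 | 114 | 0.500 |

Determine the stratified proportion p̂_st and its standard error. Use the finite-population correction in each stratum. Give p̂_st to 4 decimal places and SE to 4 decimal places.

p̂_st ≈ 0.4149, SE ≈ 0.0324

N = 2375; stratum weights W_h = N_h/N.
p̂_st = Σ W_h p̂_h = (750·0.220 + 300·0.526 + 1325·0.500)/2375 = 0.41486
V̂(p̂_st) = Σ W_h² (1 − n_h/N_h) p̂_h(1−p̂_h)/(n_h−1):
  stratum 1: (750/2375)²·(1 − 50/750)·0.220·0.780/49 = 0.000325952
  stratum 2: (300/2375)²·(1 − 38/300)·0.526·0.474/37 = 9.38983e-05
  stratum 3: (1325/2375)²·(1 − 114/1325)·0.500·0.500/113 = 0.000629353
V̂(p̂_st) = 0.0010492; SE = √V̂ = 0.0323914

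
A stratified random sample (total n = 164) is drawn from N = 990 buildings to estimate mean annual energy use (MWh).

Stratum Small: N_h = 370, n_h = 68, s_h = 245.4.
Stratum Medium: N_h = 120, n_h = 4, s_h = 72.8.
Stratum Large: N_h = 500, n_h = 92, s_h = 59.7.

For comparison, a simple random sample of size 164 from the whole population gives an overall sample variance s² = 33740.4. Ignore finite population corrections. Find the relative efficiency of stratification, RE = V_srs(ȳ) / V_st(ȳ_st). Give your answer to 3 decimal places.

V̂(ȳ_st) = Σ W_h² s_h²/n_h, with W_h = N_h/N and N = 990:
  stratum Small: (370/990)²·245.4²/68 = 123.701
  stratum Medium: (120/990)²·72.8²/4 = 19.4668
  stratum Large: (500/990)²·59.7²/92 = 9.88167
V_st = 153.05
V_srs = s²/n = 33740.4/164 = 205.734
Relative efficiency = V_srs / V_st = 205.734/153.05 = 1.3442

RE ≈ 1.344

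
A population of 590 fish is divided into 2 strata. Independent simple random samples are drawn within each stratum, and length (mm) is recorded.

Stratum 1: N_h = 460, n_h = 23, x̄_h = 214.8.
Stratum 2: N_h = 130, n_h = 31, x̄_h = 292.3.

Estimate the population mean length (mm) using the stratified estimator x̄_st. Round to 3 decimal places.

x̄_st ≈ 231.876

N = Σ N_h = 590. Stratum weights W_h = N_h/N.
x̄_st = (460·214.8 + 130·292.3) / 590 = 231.87627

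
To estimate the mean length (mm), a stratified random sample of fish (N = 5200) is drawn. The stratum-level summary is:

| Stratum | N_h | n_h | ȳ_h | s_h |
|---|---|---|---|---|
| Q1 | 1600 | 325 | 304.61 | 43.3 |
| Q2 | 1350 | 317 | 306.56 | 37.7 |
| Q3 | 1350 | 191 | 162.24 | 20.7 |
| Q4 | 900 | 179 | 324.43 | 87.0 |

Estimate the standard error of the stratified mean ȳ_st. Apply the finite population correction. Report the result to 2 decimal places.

SE(ȳ_st) ≈ 1.35

V̂(ȳ_st) = Σ W_h² (1 − n_h/N_h) s_h²/n_h, with W_h = N_h/N and N = 5200:
  stratum Q1: (1600/5200)²·(1 − 325/1600)·43.3²/325 = 0.435227
  stratum Q2: (1350/5200)²·(1 − 317/1350)·37.7²/317 = 0.231234
  stratum Q3: (1350/5200)²·(1 − 191/1350)·20.7²/191 = 0.129813
  stratum Q4: (900/5200)²·(1 − 179/900)·87.0²/179 = 1.01474
V̂(ȳ_st) = 1.81102
SE(ȳ_st) = √1.81102 = 1.34574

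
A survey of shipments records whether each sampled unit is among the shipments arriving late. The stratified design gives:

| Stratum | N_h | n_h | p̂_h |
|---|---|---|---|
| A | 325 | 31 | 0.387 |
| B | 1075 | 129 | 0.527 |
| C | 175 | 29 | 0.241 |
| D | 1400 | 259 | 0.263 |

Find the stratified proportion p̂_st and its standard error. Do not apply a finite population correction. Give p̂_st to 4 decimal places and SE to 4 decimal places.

p̂_st ≈ 0.3706, SE ≈ 0.0232

N = 2975; stratum weights W_h = N_h/N.
p̂_st = Σ W_h p̂_h = (325·0.387 + 1075·0.527 + 175·0.241 + 1400·0.263)/2975 = 0.37065
V̂(p̂_st) = Σ W_h² p̂_h(1−p̂_h)/(n_h−1):
  stratum A: (325/2975)²·0.387·0.613/30 = 9.4372e-05
  stratum B: (1075/2975)²·0.527·0.473/128 = 0.000254276
  stratum C: (175/2975)²·0.241·0.759/28 = 2.26049e-05
  stratum D: (1400/2975)²·0.263·0.737/258 = 0.000166374
V̂(p̂_st) = 0.000537627; SE = √V̂ = 0.0231868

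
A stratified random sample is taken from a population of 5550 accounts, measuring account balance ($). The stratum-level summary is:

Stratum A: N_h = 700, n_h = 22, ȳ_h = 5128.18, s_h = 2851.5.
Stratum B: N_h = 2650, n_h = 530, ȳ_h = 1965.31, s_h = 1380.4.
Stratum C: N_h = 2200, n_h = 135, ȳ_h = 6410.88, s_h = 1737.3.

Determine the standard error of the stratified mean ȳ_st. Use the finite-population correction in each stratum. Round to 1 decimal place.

V̂(ȳ_st) = Σ W_h² (1 − n_h/N_h) s_h²/n_h, with W_h = N_h/N and N = 5550:
  stratum A: (700/5550)²·(1 − 22/700)·2851.5²/22 = 5694.63
  stratum B: (2650/5550)²·(1 − 530/2650)·1380.4²/530 = 655.737
  stratum C: (2200/5550)²·(1 − 135/2200)·1737.3²/135 = 3297.41
V̂(ȳ_st) = 9647.78
SE(ȳ_st) = √9647.78 = 98.2231

SE(ȳ_st) ≈ 98.2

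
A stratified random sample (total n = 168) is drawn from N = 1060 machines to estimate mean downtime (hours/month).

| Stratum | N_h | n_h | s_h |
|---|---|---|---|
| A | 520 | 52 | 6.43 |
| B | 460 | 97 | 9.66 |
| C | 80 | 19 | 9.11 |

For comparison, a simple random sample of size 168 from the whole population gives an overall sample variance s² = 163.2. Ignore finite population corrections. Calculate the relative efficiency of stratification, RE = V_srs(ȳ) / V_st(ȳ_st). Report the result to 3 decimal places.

RE ≈ 2.445

V̂(ȳ_st) = Σ W_h² s_h²/n_h, with W_h = N_h/N and N = 1060:
  stratum A: (520/1060)²·6.43²/52 = 0.191343
  stratum B: (460/1060)²·9.66²/97 = 0.18117
  stratum C: (80/1060)²·9.11²/19 = 0.0248801
V_st = 0.397394
V_srs = s²/n = 163.2/168 = 0.971429
Relative efficiency = V_srs / V_st = 0.971429/0.397394 = 2.4445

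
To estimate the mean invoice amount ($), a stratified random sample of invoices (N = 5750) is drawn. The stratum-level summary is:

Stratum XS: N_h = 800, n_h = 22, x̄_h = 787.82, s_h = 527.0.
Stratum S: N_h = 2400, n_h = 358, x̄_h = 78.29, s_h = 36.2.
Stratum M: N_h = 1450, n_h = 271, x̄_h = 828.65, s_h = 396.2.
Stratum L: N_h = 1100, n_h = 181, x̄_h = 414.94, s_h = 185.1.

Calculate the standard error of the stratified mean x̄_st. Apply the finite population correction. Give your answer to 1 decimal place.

SE(x̄_st) ≈ 16.6

V̂(x̄_st) = Σ W_h² (1 − n_h/N_h) s_h²/n_h, with W_h = N_h/N and N = 5750:
  stratum XS: (800/5750)²·(1 − 22/800)·527.0²/22 = 237.647
  stratum S: (2400/5750)²·(1 − 358/2400)·36.2²/358 = 0.542582
  stratum M: (1450/5750)²·(1 − 271/1450)·396.2²/271 = 29.9506
  stratum L: (1100/5750)²·(1 − 181/1100)·185.1²/181 = 5.78771
V̂(x̄_st) = 273.928
SE(x̄_st) = √273.928 = 16.5508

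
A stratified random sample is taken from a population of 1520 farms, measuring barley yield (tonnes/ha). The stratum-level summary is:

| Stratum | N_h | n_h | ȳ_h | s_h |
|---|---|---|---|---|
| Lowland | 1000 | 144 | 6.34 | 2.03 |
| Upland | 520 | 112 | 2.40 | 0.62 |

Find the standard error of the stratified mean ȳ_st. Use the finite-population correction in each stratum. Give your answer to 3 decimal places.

V̂(ȳ_st) = Σ W_h² (1 − n_h/N_h) s_h²/n_h, with W_h = N_h/N and N = 1520:
  stratum Lowland: (1000/1520)²·(1 − 144/1000)·2.03²/144 = 0.0106027
  stratum Upland: (520/1520)²·(1 − 112/520)·0.62²/112 = 0.000315168
V̂(ȳ_st) = 0.0109179
SE(ȳ_st) = √0.0109179 = 0.104489

SE(ȳ_st) ≈ 0.104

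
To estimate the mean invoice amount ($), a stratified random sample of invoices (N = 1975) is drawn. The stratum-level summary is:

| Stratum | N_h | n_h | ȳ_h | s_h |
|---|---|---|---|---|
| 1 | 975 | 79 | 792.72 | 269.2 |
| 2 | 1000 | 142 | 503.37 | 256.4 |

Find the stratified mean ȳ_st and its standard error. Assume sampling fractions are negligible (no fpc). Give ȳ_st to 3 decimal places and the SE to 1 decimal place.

ȳ_st = Σ W_h ȳ_h = (975·792.72 + 1000·503.37)/1975 = 646.21367
V̂(ȳ_st) = Σ W_h² s_h²/n_h, with W_h = N_h/N and N = 1975:
  stratum 1: (975/1975)²·269.2²/79 = 223.562
  stratum 2: (1000/1975)²·256.4²/142 = 118.69
V̂(ȳ_st) = 342.252
SE(ȳ_st) = √342.252 = 18.5001

ȳ_st ≈ 646.214, SE ≈ 18.5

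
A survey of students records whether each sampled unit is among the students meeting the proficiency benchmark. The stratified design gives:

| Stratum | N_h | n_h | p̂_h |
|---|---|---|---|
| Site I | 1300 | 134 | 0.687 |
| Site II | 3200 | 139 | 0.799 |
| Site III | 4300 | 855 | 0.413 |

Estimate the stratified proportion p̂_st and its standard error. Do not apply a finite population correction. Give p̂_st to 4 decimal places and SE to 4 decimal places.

N = 8800; stratum weights W_h = N_h/N.
p̂_st = Σ W_h p̂_h = (1300·0.687 + 3200·0.799 + 4300·0.413)/8800 = 0.59384
V̂(p̂_st) = Σ W_h² p̂_h(1−p̂_h)/(n_h−1):
  stratum Site I: (1300/8800)²·0.687·0.313/133 = 3.52834e-05
  stratum Site II: (3200/8800)²·0.799·0.201/138 = 0.000153886
  stratum Site III: (4300/8800)²·0.413·0.587/854 = 6.778e-05
V̂(p̂_st) = 0.000256949; SE = √V̂ = 0.0160296

p̂_st ≈ 0.5938, SE ≈ 0.0160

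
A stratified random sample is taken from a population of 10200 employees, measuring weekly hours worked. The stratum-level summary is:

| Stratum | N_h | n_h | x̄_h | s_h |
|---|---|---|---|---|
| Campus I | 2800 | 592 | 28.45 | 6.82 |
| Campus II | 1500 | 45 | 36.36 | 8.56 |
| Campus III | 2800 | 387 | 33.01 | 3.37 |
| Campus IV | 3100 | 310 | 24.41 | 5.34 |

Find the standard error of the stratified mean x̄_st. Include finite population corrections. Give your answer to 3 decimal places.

SE(x̄_st) ≈ 0.220

V̂(x̄_st) = Σ W_h² (1 − n_h/N_h) s_h²/n_h, with W_h = N_h/N and N = 10200:
  stratum Campus I: (2800/10200)²·(1 − 592/2800)·6.82²/592 = 0.00466878
  stratum Campus II: (1500/10200)²·(1 − 45/1500)·8.56²/45 = 0.0341577
  stratum Campus III: (2800/10200)²·(1 − 387/2800)·3.37²/387 = 0.00190574
  stratum Campus IV: (3100/10200)²·(1 − 310/3100)·5.34²/310 = 0.00764692
V̂(x̄_st) = 0.0483792
SE(x̄_st) = √0.0483792 = 0.219953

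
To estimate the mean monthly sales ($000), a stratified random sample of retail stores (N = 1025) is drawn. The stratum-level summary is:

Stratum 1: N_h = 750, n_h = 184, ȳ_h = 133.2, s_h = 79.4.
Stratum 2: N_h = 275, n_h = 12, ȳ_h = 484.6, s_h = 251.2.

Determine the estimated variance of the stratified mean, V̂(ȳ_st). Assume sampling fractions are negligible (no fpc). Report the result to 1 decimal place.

V̂(ȳ_st) ≈ 396.9

V̂(ȳ_st) = Σ W_h² s_h²/n_h, with W_h = N_h/N and N = 1025:
  stratum 1: (750/1025)²·79.4²/184 = 18.3442
  stratum 2: (275/1025)²·251.2²/12 = 378.509
V̂(ȳ_st) = 396.853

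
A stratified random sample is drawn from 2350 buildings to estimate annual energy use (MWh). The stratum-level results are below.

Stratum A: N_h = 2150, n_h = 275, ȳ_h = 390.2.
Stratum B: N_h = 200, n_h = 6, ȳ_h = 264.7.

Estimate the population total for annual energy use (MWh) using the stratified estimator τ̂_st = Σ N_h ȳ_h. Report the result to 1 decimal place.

τ̂_st ≈ 891870.0

τ̂_st = Σ N_h ȳ_h = 2150·390.2 + 200·264.7 = 891870.0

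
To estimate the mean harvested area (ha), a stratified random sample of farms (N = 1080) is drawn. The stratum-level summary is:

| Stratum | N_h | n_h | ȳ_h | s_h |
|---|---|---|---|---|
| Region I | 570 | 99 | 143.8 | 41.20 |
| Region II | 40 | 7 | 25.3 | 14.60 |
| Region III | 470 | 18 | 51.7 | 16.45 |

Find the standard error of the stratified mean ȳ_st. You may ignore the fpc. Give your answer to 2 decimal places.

SE(ȳ_st) ≈ 2.77

V̂(ȳ_st) = Σ W_h² s_h²/n_h, with W_h = N_h/N and N = 1080:
  stratum Region I: (570/1080)²·41.20²/99 = 4.77597
  stratum Region II: (40/1080)²·14.60²/7 = 0.0417715
  stratum Region III: (470/1080)²·16.45²/18 = 2.84713
V̂(ȳ_st) = 7.66487
SE(ȳ_st) = √7.66487 = 2.76855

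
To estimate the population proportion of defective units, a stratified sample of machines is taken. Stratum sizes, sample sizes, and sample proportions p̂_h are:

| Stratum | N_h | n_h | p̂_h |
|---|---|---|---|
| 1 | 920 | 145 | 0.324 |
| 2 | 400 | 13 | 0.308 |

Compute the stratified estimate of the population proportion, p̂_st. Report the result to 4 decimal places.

p̂_st ≈ 0.3192

N = 1320; stratum weights W_h = N_h/N.
p̂_st = Σ W_h p̂_h = (920·0.324 + 400·0.308)/1320 = 0.31915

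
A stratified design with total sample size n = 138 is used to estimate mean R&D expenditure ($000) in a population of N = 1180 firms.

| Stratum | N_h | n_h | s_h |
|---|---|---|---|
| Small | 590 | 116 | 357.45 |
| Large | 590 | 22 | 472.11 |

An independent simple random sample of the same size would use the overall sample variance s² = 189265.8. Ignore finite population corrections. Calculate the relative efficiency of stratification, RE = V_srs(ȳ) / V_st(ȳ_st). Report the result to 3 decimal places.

RE ≈ 0.488

V̂(ȳ_st) = Σ W_h² s_h²/n_h, with W_h = N_h/N and N = 1180:
  stratum Small: (590/1180)²·357.45²/116 = 275.367
  stratum Large: (590/1180)²·472.11²/22 = 2532.82
V_st = 2808.18
V_srs = s²/n = 189265.8/138 = 1371.49
Relative efficiency = V_srs / V_st = 1371.49/2808.18 = 0.4884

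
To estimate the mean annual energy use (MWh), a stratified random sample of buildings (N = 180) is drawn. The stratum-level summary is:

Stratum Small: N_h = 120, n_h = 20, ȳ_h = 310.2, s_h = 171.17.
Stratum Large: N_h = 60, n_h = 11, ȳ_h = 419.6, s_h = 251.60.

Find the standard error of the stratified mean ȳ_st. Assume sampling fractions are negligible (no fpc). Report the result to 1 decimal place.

V̂(ȳ_st) = Σ W_h² s_h²/n_h, with W_h = N_h/N and N = 180:
  stratum Small: (120/180)²·171.17²/20 = 651.093
  stratum Large: (60/180)²·251.60²/11 = 639.42
V̂(ȳ_st) = 1290.51
SE(ȳ_st) = √1290.51 = 35.9237

SE(ȳ_st) ≈ 35.9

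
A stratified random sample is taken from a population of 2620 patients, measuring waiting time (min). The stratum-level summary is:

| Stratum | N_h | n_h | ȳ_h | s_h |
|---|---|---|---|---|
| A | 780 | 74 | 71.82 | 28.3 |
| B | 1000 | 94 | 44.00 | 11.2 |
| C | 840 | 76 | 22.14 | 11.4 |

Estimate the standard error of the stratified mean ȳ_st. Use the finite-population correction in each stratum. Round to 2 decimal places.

SE(ȳ_st) ≈ 1.10

V̂(ȳ_st) = Σ W_h² (1 − n_h/N_h) s_h²/n_h, with W_h = N_h/N and N = 2620:
  stratum A: (780/2620)²·(1 − 74/780)·28.3²/74 = 0.868236
  stratum B: (1000/2620)²·(1 − 94/1000)·11.2²/94 = 0.17613
  stratum C: (840/2620)²·(1 − 76/840)·11.4²/76 = 0.15987
V̂(ȳ_st) = 1.20424
SE(ȳ_st) = √1.20424 = 1.09738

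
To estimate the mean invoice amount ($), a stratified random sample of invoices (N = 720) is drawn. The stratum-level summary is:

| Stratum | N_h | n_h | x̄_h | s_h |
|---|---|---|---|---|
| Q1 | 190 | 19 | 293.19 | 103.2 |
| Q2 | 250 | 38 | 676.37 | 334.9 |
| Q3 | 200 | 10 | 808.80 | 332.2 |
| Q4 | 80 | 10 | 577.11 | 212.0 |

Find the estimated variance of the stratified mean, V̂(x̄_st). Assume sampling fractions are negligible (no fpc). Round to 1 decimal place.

V̂(x̄_st) ≈ 1301.9

V̂(x̄_st) = Σ W_h² s_h²/n_h, with W_h = N_h/N and N = 720:
  stratum Q1: (190/720)²·103.2²/19 = 39.0344
  stratum Q2: (250/720)²·334.9²/38 = 355.846
  stratum Q3: (200/720)²·332.2²/10 = 851.519
  stratum Q4: (80/720)²·212.0²/10 = 55.4864
V̂(x̄_st) = 1301.89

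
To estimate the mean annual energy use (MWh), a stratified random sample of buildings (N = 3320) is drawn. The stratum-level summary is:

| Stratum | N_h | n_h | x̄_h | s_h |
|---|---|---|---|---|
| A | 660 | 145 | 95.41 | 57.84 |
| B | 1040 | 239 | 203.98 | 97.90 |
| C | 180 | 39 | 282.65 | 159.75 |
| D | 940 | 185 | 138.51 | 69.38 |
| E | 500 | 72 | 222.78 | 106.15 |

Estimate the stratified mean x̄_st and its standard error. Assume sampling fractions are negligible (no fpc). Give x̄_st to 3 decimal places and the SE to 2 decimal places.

x̄_st ≈ 170.957, SE ≈ 3.52

x̄_st = Σ W_h x̄_h = (660·95.41 + 1040·203.98 + 180·282.65 + 940·138.51 + 500·222.78)/3320 = 170.95669
V̂(x̄_st) = Σ W_h² s_h²/n_h, with W_h = N_h/N and N = 3320:
  stratum A: (660/3320)²·57.84²/145 = 0.911801
  stratum B: (1040/3320)²·97.90²/239 = 3.93512
  stratum C: (180/3320)²·159.75²/39 = 1.92347
  stratum D: (940/3320)²·69.38²/185 = 2.08582
  stratum E: (500/3320)²·106.15²/72 = 3.54953
V̂(x̄_st) = 12.4057
SE(x̄_st) = √12.4057 = 3.52218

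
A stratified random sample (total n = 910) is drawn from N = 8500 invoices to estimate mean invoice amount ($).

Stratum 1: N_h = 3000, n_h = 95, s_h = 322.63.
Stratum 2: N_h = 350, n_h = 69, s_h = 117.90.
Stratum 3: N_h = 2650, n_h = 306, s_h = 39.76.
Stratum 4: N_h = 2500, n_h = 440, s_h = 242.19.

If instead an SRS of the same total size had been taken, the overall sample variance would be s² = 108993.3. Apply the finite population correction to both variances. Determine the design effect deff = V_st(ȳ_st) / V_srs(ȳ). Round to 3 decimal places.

V̂(ȳ_st) = Σ W_h² (1 − n_h/N_h) s_h²/n_h, with W_h = N_h/N and N = 8500:
  stratum 1: (3000/8500)²·(1 − 95/3000)·322.63²/95 = 132.165
  stratum 2: (350/8500)²·(1 − 69/350)·117.90²/69 = 0.27423
  stratum 3: (2650/8500)²·(1 − 306/2650)·39.76²/306 = 0.444157
  stratum 4: (2500/8500)²·(1 − 440/2500)·242.19²/440 = 9.50231
V_st = 142.385
V_srs = (1 − 910/8500)·108993.3/910 = 106.95
deff = V_st / V_srs = 142.385/106.95 = 1.3313

deff ≈ 1.331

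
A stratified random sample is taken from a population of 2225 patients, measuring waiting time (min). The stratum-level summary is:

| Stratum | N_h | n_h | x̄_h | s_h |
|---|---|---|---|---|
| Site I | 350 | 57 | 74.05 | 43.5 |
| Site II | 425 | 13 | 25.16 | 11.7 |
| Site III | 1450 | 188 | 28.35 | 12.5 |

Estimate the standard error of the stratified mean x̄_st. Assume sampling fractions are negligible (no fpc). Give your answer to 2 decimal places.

V̂(x̄_st) = Σ W_h² s_h²/n_h, with W_h = N_h/N and N = 2225:
  stratum Site I: (350/2225)²·43.5²/57 = 0.821447
  stratum Site II: (425/2225)²·11.7²/13 = 0.38419
  stratum Site III: (1450/2225)²·12.5²/188 = 0.35297
V̂(x̄_st) = 1.55861
SE(x̄_st) = √1.55861 = 1.24844

SE(x̄_st) ≈ 1.25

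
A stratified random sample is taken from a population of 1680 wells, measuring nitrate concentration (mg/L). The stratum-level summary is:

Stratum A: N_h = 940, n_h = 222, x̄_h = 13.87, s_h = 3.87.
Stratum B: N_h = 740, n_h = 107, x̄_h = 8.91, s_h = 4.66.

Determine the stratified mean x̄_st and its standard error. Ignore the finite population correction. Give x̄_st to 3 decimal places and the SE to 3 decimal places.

x̄_st = Σ W_h x̄_h = (940·13.87 + 740·8.91)/1680 = 11.68524
V̂(x̄_st) = Σ W_h² s_h²/n_h, with W_h = N_h/N and N = 1680:
  stratum A: (940/1680)²·3.87²/222 = 0.0211206
  stratum B: (740/1680)²·4.66²/107 = 0.0393761
V̂(x̄_st) = 0.0604967
SE(x̄_st) = √0.0604967 = 0.245961

x̄_st ≈ 11.685, SE ≈ 0.246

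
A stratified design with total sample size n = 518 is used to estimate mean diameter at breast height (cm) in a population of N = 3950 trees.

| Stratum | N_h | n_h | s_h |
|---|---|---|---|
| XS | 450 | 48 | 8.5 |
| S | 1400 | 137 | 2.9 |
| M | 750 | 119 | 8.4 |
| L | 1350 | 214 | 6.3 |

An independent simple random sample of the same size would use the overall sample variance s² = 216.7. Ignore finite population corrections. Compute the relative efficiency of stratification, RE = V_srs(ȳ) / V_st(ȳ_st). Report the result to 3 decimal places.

V̂(ȳ_st) = Σ W_h² s_h²/n_h, with W_h = N_h/N and N = 3950:
  stratum XS: (450/3950)²·8.5²/48 = 0.0195356
  stratum S: (1400/3950)²·2.9²/137 = 0.00771147
  stratum M: (750/3950)²·8.4²/119 = 0.0213767
  stratum L: (1350/3950)²·6.3²/214 = 0.0216641
V_st = 0.0702879
V_srs = s²/n = 216.7/518 = 0.41834
Relative efficiency = V_srs / V_st = 0.41834/0.0702879 = 5.9518

RE ≈ 5.952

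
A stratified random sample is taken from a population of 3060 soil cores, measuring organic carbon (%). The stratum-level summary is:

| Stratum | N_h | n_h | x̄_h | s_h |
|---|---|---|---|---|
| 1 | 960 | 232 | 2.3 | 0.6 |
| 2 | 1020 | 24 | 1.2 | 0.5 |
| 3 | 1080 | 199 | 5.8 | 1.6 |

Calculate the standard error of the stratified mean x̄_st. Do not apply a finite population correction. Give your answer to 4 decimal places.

V̂(x̄_st) = Σ W_h² s_h²/n_h, with W_h = N_h/N and N = 3060:
  stratum 1: (960/3060)²·0.6²/232 = 0.000152726
  stratum 2: (1020/3060)²·0.5²/24 = 0.00115741
  stratum 3: (1080/3060)²·1.6²/199 = 0.00160248
V̂(x̄_st) = 0.00291261
SE(x̄_st) = √0.00291261 = 0.0539686

SE(x̄_st) ≈ 0.0540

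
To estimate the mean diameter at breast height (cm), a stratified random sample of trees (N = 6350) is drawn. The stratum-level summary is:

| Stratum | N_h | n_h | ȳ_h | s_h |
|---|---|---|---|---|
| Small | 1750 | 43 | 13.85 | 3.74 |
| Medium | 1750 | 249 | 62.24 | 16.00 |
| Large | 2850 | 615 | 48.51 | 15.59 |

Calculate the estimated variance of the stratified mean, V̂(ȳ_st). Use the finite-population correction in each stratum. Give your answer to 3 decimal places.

V̂(ȳ_st) = Σ W_h² (1 − n_h/N_h) s_h²/n_h, with W_h = N_h/N and N = 6350:
  stratum Small: (1750/6350)²·(1 − 43/1750)·3.74²/43 = 0.024099
  stratum Medium: (1750/6350)²·(1 − 249/1750)·16.00²/249 = 0.0669749
  stratum Large: (2850/6350)²·(1 − 615/2850)·15.59²/615 = 0.0624298
V̂(ȳ_st) = 0.153504

V̂(ȳ_st) ≈ 0.154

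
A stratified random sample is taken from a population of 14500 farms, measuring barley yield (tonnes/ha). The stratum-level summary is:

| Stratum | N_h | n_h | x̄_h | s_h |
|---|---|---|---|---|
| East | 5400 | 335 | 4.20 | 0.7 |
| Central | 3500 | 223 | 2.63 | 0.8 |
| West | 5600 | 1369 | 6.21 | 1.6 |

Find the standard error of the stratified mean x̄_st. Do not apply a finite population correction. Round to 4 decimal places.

SE(x̄_st) ≈ 0.0255

V̂(x̄_st) = Σ W_h² s_h²/n_h, with W_h = N_h/N and N = 14500:
  stratum East: (5400/14500)²·0.7²/335 = 0.000202863
  stratum Central: (3500/14500)²·0.8²/223 = 0.000167215
  stratum West: (5600/14500)²·1.6²/1369 = 0.000278918
V̂(x̄_st) = 0.000648996
SE(x̄_st) = √0.000648996 = 0.0254754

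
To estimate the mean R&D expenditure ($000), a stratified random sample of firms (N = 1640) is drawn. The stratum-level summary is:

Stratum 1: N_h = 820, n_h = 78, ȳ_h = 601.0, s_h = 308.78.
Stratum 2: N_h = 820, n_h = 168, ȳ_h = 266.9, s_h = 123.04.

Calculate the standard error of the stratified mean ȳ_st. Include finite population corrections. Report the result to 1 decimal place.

V̂(ȳ_st) = Σ W_h² (1 − n_h/N_h) s_h²/n_h, with W_h = N_h/N and N = 1640:
  stratum 1: (820/1640)²·(1 − 78/820)·308.78²/78 = 276.525
  stratum 2: (820/1640)²·(1 − 168/820)·123.04²/168 = 17.9125
V̂(ȳ_st) = 294.437
SE(ȳ_st) = √294.437 = 17.1592

SE(ȳ_st) ≈ 17.2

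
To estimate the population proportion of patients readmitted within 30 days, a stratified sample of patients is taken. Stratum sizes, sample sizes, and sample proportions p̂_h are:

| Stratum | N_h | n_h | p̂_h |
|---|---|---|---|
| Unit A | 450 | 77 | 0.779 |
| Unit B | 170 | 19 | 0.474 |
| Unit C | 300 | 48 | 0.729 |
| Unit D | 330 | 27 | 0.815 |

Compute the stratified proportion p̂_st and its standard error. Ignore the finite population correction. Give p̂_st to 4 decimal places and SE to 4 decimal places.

N = 1250; stratum weights W_h = N_h/N.
p̂_st = Σ W_h p̂_h = (450·0.779 + 170·0.474 + 300·0.729 + 330·0.815)/1250 = 0.73502
V̂(p̂_st) = Σ W_h² p̂_h(1−p̂_h)/(n_h−1):
  stratum Unit A: (450/1250)²·0.779·0.221/76 = 0.000293576
  stratum Unit B: (170/1250)²·0.474·0.526/18 = 0.000256194
  stratum Unit C: (300/1250)²·0.729·0.271/47 = 0.000242115
  stratum Unit D: (330/1250)²·0.815·0.185/26 = 0.00040417
V̂(p̂_st) = 0.00119606; SE = √V̂ = 0.034584

p̂_st ≈ 0.7350, SE ≈ 0.0346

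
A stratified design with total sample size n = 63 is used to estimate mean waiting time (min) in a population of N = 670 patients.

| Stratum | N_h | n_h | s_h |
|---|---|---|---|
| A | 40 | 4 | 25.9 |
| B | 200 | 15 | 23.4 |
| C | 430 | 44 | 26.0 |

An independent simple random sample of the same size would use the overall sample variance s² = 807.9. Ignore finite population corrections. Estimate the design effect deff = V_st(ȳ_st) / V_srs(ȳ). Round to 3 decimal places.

deff ≈ 0.794

V̂(ȳ_st) = Σ W_h² s_h²/n_h, with W_h = N_h/N and N = 670:
  stratum A: (40/670)²·25.9²/4 = 0.597737
  stratum B: (200/670)²·23.4²/15 = 3.25275
  stratum C: (430/670)²·26.0²/44 = 6.32822
V_st = 10.1787
V_srs = s²/n = 807.9/63 = 12.8238
deff = V_st / V_srs = 10.1787/12.8238 = 0.7937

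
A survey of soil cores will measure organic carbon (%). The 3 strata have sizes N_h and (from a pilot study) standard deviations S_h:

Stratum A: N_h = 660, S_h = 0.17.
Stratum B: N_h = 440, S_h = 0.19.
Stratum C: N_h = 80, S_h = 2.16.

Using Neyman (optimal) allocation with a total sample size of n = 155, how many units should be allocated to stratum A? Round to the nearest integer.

Neyman allocation: n_h = n · N_h S_h / Σ N_i S_i, with n = 155.
  stratum A: N_h·S_h = 660·0.17 = 112.20
  stratum B: N_h·S_h = 440·0.19 = 83.60
  stratum C: N_h·S_h = 80·2.16 = 172.80
Σ N_h S_h = 368.60
n for stratum A = 155·112.20/368.60 = 47.181 → 47

47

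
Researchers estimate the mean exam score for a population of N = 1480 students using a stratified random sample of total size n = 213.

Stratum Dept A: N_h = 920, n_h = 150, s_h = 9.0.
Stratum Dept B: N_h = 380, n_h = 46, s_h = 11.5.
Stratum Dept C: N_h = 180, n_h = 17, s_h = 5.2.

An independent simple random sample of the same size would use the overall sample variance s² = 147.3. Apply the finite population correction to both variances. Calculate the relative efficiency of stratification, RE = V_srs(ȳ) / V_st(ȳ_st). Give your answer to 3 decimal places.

V̂(ȳ_st) = Σ W_h² (1 − n_h/N_h) s_h²/n_h, with W_h = N_h/N and N = 1480:
  stratum Dept A: (920/1480)²·(1 − 150/920)·9.0²/150 = 0.174642
  stratum Dept B: (380/1480)²·(1 − 46/380)·11.5²/46 = 0.166588
  stratum Dept C: (180/1480)²·(1 − 17/180)·5.2²/17 = 0.0213056
V_st = 0.362536
V_srs = (1 − 213/1480)·147.3/213 = 0.592022
Relative efficiency = V_srs / V_st = 0.592022/0.362536 = 1.6330

RE ≈ 1.633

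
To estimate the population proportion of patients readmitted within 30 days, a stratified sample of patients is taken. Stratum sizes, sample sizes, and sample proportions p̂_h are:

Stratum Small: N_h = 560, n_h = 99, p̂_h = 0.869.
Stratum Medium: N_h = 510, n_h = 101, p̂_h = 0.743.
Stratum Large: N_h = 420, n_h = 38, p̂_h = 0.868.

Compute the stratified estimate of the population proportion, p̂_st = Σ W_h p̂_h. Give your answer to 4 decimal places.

N = 1490; stratum weights W_h = N_h/N.
p̂_st = Σ W_h p̂_h = (560·0.869 + 510·0.743 + 420·0.868)/1490 = 0.82559

p̂_st ≈ 0.8256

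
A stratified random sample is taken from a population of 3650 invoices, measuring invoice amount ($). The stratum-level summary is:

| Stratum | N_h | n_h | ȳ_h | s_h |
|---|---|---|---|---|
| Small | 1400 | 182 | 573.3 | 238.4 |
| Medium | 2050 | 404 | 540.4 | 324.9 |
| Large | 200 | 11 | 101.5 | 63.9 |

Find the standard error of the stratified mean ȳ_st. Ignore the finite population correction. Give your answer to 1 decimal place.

V̂(ȳ_st) = Σ W_h² s_h²/n_h, with W_h = N_h/N and N = 3650:
  stratum Small: (1400/3650)²·238.4²/182 = 45.9422
  stratum Medium: (2050/3650)²·324.9²/404 = 82.4214
  stratum Large: (200/3650)²·63.9²/11 = 1.11451
V̂(ȳ_st) = 129.478
SE(ȳ_st) = √129.478 = 11.3788

SE(ȳ_st) ≈ 11.4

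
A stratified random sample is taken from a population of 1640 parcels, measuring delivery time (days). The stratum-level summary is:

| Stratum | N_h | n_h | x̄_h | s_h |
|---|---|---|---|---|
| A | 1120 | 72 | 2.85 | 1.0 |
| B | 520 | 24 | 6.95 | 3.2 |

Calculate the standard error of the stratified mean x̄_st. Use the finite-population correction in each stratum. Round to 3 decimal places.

SE(x̄_st) ≈ 0.217

V̂(x̄_st) = Σ W_h² (1 − n_h/N_h) s_h²/n_h, with W_h = N_h/N and N = 1640:
  stratum A: (1120/1640)²·(1 − 72/1120)·1.0²/72 = 0.00606121
  stratum B: (520/1640)²·(1 − 24/520)·3.2²/24 = 0.0409153
V̂(x̄_st) = 0.0469765
SE(x̄_st) = √0.0469765 = 0.216741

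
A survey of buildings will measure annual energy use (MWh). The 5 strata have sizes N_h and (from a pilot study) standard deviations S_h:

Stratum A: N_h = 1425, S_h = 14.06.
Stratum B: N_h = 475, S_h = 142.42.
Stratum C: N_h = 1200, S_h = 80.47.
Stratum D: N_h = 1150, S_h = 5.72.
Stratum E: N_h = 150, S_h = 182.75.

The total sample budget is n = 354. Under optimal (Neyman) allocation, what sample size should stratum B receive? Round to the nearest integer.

Neyman allocation: n_h = n · N_h S_h / Σ N_i S_i, with n = 354.
  stratum A: N_h·S_h = 1425·14.06 = 20035.50
  stratum B: N_h·S_h = 475·142.42 = 67649.50
  stratum C: N_h·S_h = 1200·80.47 = 96564.00
  stratum D: N_h·S_h = 1150·5.72 = 6578.00
  stratum E: N_h·S_h = 150·182.75 = 27412.50
Σ N_h S_h = 218239.50
n for stratum B = 354·67649.50/218239.50 = 109.732 → 110

110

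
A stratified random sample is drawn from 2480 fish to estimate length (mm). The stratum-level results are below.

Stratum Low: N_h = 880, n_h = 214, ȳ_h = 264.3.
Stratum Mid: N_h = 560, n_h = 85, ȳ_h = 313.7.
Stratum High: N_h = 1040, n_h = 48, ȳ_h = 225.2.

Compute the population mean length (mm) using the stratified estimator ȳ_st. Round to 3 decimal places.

N = Σ N_h = 2480. Stratum weights W_h = N_h/N.
ȳ_st = (880·264.3 + 560·313.7 + 1040·225.2) / 2480 = 259.05806

ȳ_st ≈ 259.058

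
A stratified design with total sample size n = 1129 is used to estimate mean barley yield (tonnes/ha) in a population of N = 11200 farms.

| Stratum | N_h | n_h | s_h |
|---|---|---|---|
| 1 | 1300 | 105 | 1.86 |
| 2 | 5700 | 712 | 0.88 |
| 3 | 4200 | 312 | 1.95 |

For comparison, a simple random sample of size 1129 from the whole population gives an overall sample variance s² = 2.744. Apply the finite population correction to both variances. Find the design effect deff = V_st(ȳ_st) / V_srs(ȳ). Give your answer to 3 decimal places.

V̂(ȳ_st) = Σ W_h² (1 − n_h/N_h) s_h²/n_h, with W_h = N_h/N and N = 11200:
  stratum 1: (1300/11200)²·(1 − 105/1300)·1.86²/105 = 0.000408049
  stratum 2: (5700/11200)²·(1 − 712/5700)·0.88²/712 = 0.000246519
  stratum 3: (4200/11200)²·(1 − 312/4200)·1.95²/312 = 0.00158655
V_st = 0.00224112
V_srs = (1 − 1129/11200)·2.744/1129 = 0.00218547
deff = V_st / V_srs = 0.00224112/0.00218547 = 1.0255

deff ≈ 1.025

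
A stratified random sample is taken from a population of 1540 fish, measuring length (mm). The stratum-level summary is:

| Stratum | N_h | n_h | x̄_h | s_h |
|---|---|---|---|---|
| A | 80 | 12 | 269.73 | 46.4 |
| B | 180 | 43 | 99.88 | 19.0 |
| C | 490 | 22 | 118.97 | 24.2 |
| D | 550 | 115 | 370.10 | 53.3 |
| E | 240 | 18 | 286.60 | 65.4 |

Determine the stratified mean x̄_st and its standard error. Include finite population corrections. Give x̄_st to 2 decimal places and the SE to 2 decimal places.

x̄_st ≈ 240.38, SE ≈ 3.30

x̄_st = Σ W_h x̄_h = (80·269.73 + 180·99.88 + 490·118.97 + 550·370.10 + 240·286.60)/1540 = 240.38383
V̂(x̄_st) = Σ W_h² (1 − n_h/N_h) s_h²/n_h, with W_h = N_h/N and N = 1540:
  stratum A: (80/1540)²·(1 − 12/80)·46.4²/12 = 0.41154
  stratum B: (180/1540)²·(1 − 43/180)·19.0²/43 = 0.0872952
  stratum C: (490/1540)²·(1 − 22/490)·24.2²/22 = 2.574
  stratum D: (550/1540)²·(1 − 115/550)·53.3²/115 = 2.49211
  stratum E: (240/1540)²·(1 − 18/240)·65.4²/18 = 5.33833
V̂(x̄_st) = 10.9033
SE(x̄_st) = √10.9033 = 3.30201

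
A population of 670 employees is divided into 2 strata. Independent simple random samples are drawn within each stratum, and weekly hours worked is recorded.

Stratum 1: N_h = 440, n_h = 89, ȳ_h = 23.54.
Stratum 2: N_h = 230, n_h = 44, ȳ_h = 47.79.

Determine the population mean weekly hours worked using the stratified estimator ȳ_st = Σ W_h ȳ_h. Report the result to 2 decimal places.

ȳ_st ≈ 31.86

N = Σ N_h = 670. Stratum weights W_h = N_h/N.
ȳ_st = (440·23.54 + 230·47.79) / 670 = 31.8646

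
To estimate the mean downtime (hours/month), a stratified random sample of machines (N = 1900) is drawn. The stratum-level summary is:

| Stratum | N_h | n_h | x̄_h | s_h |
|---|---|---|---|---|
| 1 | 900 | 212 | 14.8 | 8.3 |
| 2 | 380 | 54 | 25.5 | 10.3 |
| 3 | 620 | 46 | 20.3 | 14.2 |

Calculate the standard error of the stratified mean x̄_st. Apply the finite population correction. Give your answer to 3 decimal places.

SE(x̄_st) ≈ 0.745

V̂(x̄_st) = Σ W_h² (1 − n_h/N_h) s_h²/n_h, with W_h = N_h/N and N = 1900:
  stratum 1: (900/1900)²·(1 − 212/900)·8.3²/212 = 0.0557371
  stratum 2: (380/1900)²·(1 − 54/380)·10.3²/54 = 0.0674178
  stratum 3: (620/1900)²·(1 − 46/620)·14.2²/46 = 0.432131
V̂(x̄_st) = 0.555286
SE(x̄_st) = √0.555286 = 0.745175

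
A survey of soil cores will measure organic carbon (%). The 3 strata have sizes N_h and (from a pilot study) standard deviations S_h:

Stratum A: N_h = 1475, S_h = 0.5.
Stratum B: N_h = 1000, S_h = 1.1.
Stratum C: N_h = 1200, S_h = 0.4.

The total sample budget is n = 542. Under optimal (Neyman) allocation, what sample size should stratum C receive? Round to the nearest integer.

Neyman allocation: n_h = n · N_h S_h / Σ N_i S_i, with n = 542.
  stratum A: N_h·S_h = 1475·0.5 = 737.50
  stratum B: N_h·S_h = 1000·1.1 = 1100.00
  stratum C: N_h·S_h = 1200·0.4 = 480.00
Σ N_h S_h = 2317.50
n for stratum C = 542·480.00/2317.50 = 112.259 → 112

112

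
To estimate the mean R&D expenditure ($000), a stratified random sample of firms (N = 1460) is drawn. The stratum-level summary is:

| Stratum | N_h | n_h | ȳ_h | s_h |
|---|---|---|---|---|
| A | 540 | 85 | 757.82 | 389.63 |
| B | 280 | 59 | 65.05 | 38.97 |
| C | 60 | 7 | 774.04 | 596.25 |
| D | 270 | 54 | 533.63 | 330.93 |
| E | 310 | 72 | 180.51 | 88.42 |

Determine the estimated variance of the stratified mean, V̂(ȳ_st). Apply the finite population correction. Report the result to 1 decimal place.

V̂(ȳ_st) = Σ W_h² (1 − n_h/N_h) s_h²/n_h, with W_h = N_h/N and N = 1460:
  stratum A: (540/1460)²·(1 − 85/540)·389.63²/85 = 205.866
  stratum B: (280/1460)²·(1 − 59/280)·38.97²/59 = 0.747228
  stratum C: (60/1460)²·(1 − 7/60)·596.25²/7 = 75.767
  stratum D: (270/1460)²·(1 − 54/270)·330.93²/54 = 55.4869
  stratum E: (310/1460)²·(1 − 72/310)·88.42²/72 = 3.75839
V̂(ȳ_st) = 341.626

V̂(ȳ_st) ≈ 341.6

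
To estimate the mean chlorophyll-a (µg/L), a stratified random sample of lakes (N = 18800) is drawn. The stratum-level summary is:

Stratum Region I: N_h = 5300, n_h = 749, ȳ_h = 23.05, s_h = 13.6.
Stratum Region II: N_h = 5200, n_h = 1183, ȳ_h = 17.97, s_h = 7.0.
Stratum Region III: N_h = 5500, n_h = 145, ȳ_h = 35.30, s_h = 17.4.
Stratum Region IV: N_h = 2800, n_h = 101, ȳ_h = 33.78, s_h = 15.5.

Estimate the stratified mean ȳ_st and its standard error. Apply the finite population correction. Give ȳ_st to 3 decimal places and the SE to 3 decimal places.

ȳ_st ≈ 26.827, SE ≈ 0.494

ȳ_st = Σ W_h ȳ_h = (5300·23.05 + 5200·17.97 + 5500·35.30 + 2800·33.78)/18800 = 26.82676
V̂(ȳ_st) = Σ W_h² (1 − n_h/N_h) s_h²/n_h, with W_h = N_h/N and N = 18800:
  stratum Region I: (5300/18800)²·(1 − 749/5300)·13.6²/749 = 0.0168524
  stratum Region II: (5200/18800)²·(1 − 1183/5200)·7.0²/1183 = 0.00244794
  stratum Region III: (5500/18800)²·(1 − 145/5500)·17.4²/145 = 0.173995
  stratum Region IV: (2800/18800)²·(1 − 101/2800)·15.5²/101 = 0.0508613
V̂(ȳ_st) = 0.244157
SE(ȳ_st) = √0.244157 = 0.494122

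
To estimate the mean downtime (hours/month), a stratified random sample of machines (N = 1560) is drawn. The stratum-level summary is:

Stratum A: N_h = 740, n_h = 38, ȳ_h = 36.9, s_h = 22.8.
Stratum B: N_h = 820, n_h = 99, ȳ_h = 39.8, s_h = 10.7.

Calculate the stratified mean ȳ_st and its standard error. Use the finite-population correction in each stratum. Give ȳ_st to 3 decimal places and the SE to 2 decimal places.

ȳ_st = Σ W_h ȳ_h = (740·36.9 + 820·39.8)/1560 = 38.42436
V̂(ȳ_st) = Σ W_h² (1 − n_h/N_h) s_h²/n_h, with W_h = N_h/N and N = 1560:
  stratum A: (740/1560)²·(1 − 38/740)·22.8²/38 = 2.92015
  stratum B: (820/1560)²·(1 − 99/820)·10.7²/99 = 0.280952
V̂(ȳ_st) = 3.20111
SE(ȳ_st) = √3.20111 = 1.78916

ȳ_st ≈ 38.424, SE ≈ 1.79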